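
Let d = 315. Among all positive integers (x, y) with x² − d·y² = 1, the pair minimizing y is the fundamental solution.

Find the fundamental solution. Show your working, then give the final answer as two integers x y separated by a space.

√315 = [17; 1,2,1,34, …], period ℓ=4 (even) → k=3
step 0: (17, 1)  from 17·(1,0) + (0,1)
step 1: (18, 1)  from 1·(17,1) + (1,0)
step 2: (53, 3)  from 2·(18,1) + (17,1)
step 3: (71, 4)  from 1·(53,3) + (18,1)
fundamental: x₁=71, y₁=4  (since 5041 − 315·16 = 1)

71 4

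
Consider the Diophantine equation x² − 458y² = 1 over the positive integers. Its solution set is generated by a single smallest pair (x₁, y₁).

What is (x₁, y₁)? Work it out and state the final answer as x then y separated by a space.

√458 = [21; 2,2,42, …], period ℓ=3 (odd) → k=5
a_0=21:  p_0=21·1+0=21,  q_0=21·0+1=1
…
a_3=42:  p_3=42·107+43=4537,  q_3=42·5+2=212
a_4=2:  p_4=2·4537+107=9181,  q_4=2·212+5=429
a_5=2:  p_5=2·9181+4537=22899,  q_5=2·429+212=1070
(x₁, y₁) = (22899, 1070);  22899² − 458·1070² = 1 ✓

22899 1070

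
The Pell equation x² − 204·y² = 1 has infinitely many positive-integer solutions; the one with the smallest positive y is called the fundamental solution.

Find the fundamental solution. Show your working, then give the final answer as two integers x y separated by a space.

√204 → a₀=14, period (3,1,1,6,1,1,3,28); ℓ=8 even so k=7
step 0: (14, 1)  from 14·(1,0) + (0,1)
step 1: (43, 3)  from 3·(14,1) + (1,0)
step 2: (57, 4)  from 1·(43,3) + (14,1)
step 3: (100, 7)  from 1·(57,4) + (43,3)
step 4: (657, 46)  from 6·(100,7) + (57,4)
step 5: (757, 53)  from 1·(657,46) + (100,7)
step 6: (1414, 99)  from 1·(757,53) + (657,46)
step 7: (4999, 350)  from 3·(1414,99) + (757,53)
fundamental: x₁=4999, y₁=350  (since 24990001 − 204·122500 = 1)

4999 350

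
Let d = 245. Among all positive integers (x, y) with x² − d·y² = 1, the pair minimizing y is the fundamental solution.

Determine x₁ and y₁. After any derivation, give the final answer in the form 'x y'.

[15; 1,1,1,7,6,7,1,1,1,30] for √245; ℓ=10 ⇒ convergent index 9
a_0=15:  p_0=15·1+0=15,  q_0=15·0+1=1
…
a_4=7:  p_4=7·47+31=360,  q_4=7·3+2=23
…
a_6=7:  p_6=7·2207+360=15809,  q_6=7·141+23=1010
a_7=1:  p_7=1·15809+2207=18016,  q_7=1·1010+141=1151
a_8=1:  p_8=1·18016+15809=33825,  q_8=1·1151+1010=2161
a_9=1:  p_9=1·33825+18016=51841,  q_9=1·2161+1151=3312
fundamental: x₁=51841, y₁=3312  (since 2687489281 − 245·10969344 = 1)

51841 3312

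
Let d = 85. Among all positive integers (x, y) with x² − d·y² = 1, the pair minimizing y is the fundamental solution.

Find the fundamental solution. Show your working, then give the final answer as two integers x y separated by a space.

√85 → a₀=9, period (4,1,1,4,18); ℓ=5 odd so k=9
a_0=9:  p_0=9·1+0=9,  q_0=9·0+1=1
a_1=4:  p_1=4·9+1=37,  q_1=4·1+0=4
a_2=1:  p_2=1·37+9=46,  q_2=1·4+1=5
…
a_4=4:  p_4=4·83+46=378,  q_4=4·9+5=41
a_5=18:  p_5=18·378+83=6887,  q_5=18·41+9=747
a_6=4:  p_6=4·6887+378=27926,  q_6=4·747+41=3029
a_7=1:  p_7=1·27926+6887=34813,  q_7=1·3029+747=3776
a_8=1:  p_8=1·34813+27926=62739,  q_8=1·3776+3029=6805
a_9=4:  p_9=4·62739+34813=285769,  q_9=4·6805+3776=30996
→ (285769, 30996).  Check: 285769²=81663921361, 85·30996²=81663921360, difference 1.

285769 30996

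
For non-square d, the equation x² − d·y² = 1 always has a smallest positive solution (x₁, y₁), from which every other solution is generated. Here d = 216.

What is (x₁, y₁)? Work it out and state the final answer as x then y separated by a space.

485 33

√216 = [14; 1,2,3,2,1,28, …], period ℓ=6 (even) → k=5
step 0: (14, 1)  from 14·(1,0) + (0,1)
step 1: (15, 1)  from 1·(14,1) + (1,0)
…
step 4: (338, 23)  from 2·(147,10) + (44,3)
step 5: (485, 33)  from 1·(338,23) + (147,10)
→ (485, 33).  Check: 485²=235225, 216·33²=235224, difference 1.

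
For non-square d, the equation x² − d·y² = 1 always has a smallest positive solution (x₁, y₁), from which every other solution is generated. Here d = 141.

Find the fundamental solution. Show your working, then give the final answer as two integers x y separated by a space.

√141 → a₀=11, period (1,6,1,22); ℓ=4 even so k=3
i=0: a=11 ⇒ p=11, q=1
…
i=2: a=6 ⇒ p=83, q=7
i=3: a=1 ⇒ p=95, q=8
→ (95, 8).  Check: 95²=9025, 141·8²=9024, difference 1.

95 8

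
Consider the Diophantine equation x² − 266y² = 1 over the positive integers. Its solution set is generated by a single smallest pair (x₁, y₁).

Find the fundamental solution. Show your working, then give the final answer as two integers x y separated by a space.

[16; 3,4,3,32] for √266; ℓ=4 ⇒ convergent index 3
step 0: (16, 1)  from 16·(1,0) + (0,1)
…
step 2: (212, 13)  from 4·(49,3) + (16,1)
step 3: (685, 42)  from 3·(212,13) + (49,3)
(x₁, y₁) = (685, 42);  685² − 266·42² = 1 ✓

685 42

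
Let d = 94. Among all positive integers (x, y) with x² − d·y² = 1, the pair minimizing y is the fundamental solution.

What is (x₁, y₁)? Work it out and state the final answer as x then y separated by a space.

2143295 221064

√94 = [9; 1,2,3,1,1,…,2,1,18, …], period ℓ=16 (even) → k=15
a_0=9:  p_0=9·1+0=9,  q_0=9·0+1=1
…
a_2=2:  p_2=2·10+9=29,  q_2=2·1+1=3
…
a_4=1:  p_4=1·97+29=126,  q_4=1·10+3=13
a_5=1:  p_5=1·126+97=223,  q_5=1·13+10=23
…
a_9=1:  p_9=1·12953+1464=14417,  q_9=1·1336+151=1487
…
a_14=2:  p_14=2·652934+184493=1490361,  q_14=2·67345+19029=153719
a_15=1:  p_15=1·1490361+652934=2143295,  q_15=1·153719+67345=221064
fundamental: x₁=2143295, y₁=221064  (since 4593713457025 − 94·48869292096 = 1)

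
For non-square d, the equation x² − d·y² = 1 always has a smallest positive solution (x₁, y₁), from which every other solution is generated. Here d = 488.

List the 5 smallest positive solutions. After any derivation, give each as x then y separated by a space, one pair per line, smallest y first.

243 11
118097 5346
57394899 2598145
27893802817 1262693124
13556330774163 613666260119

d=488: √d = [22; 11,44] (ℓ=2, even), read p_1/q_1
i=0: a=22 ⇒ p=22, q=1
i=1: a=11 ⇒ p=243, q=11
fundamental: x₁=243, y₁=11  (since 59049 − 488·121 = 1)
n=2: (243,11)∘(243,11) = (243·243+488·11·11, 243·11+11·243) = (118097,5346)
n=3: (118097,5346)∘(243,11) = (243·118097+488·11·5346, 243·5346+11·118097) = (57394899,2598145)
n=4: (57394899,2598145)∘(243,11) = (243·57394899+488·11·2598145, 243·2598145+11·57394899) = (27893802817,1262693124)
n=5: (27893802817,1262693124)∘(243,11) = (243·27893802817+488·11·1262693124, 243·1262693124+11·27893802817) = (13556330774163,613666260119)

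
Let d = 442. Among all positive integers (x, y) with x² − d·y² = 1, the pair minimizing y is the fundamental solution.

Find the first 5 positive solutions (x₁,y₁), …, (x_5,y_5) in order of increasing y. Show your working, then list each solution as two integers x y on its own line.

√442 = [21; 42, …], period ℓ=1 (odd) → k=1
i=0: a=21 ⇒ p=21, q=1
i=1: a=42 ⇒ p=883, q=42
fundamental: x₁=883, y₁=42  (since 779689 − 442·1764 = 1)
n=2: (883,42)∘(883,42) = (883·883+442·42·42, 883·42+42·883) = (1559377,74172)
n=3: (1559377,74172)∘(883,42) = (883·1559377+442·42·74172, 883·74172+42·1559377) = (2753858899,130987710)
n=4: (2753858899,130987710)∘(883,42) = (883·2753858899+442·42·130987710, 883·130987710+42·2753858899) = (4863313256257,231324221688)
n=5: (4863313256257,231324221688)∘(883,42) = (883·4863313256257+442·42·231324221688, 883·231324221688+42·4863313256257) = (8588608456690963,408518444513298)

883 42
1559377 74172
2753858899 130987710
4863313256257 231324221688
8588608456690963 408518444513298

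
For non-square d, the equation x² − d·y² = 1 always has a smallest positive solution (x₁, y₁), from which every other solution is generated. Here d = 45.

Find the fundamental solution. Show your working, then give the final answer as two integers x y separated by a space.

√45 = [6; 1,2,2,2,1,12, …], period ℓ=6 (even) → k=5
k=0  a_k=6  p_k/q_k = 6/1
k=1  a_k=1  p_k/q_k = 7/1
…
k=3  a_k=2  p_k/q_k = 47/7
k=4  a_k=2  p_k/q_k = 114/17
k=5  a_k=1  p_k/q_k = 161/24
(x₁, y₁) = (161, 24);  161² − 45·24² = 1 ✓

161 24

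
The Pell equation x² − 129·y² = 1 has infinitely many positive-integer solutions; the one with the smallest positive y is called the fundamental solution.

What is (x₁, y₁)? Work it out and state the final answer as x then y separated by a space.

d=129: √d = [11; 2,1,3,1,6,1,3,1,2,22] (ℓ=10, even), read p_9/q_9
i=0: a=11 ⇒ p=11, q=1
…
i=8: a=1 ⇒ p=6031, q=531
i=9: a=2 ⇒ p=16855, q=1484
→ (16855, 1484).  Check: 16855²=284091025, 129·1484²=284091024, difference 1.

16855 1484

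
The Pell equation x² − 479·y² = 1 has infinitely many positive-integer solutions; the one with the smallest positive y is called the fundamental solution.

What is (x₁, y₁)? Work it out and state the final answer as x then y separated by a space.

√479 = [21; 1,7,1,3,2,21,2,3,1,7,1,42, …], period ℓ=12 (even) → k=11
a_0=21:  p_0=21·1+0=21,  q_0=21·0+1=1
a_1=1:  p_1=1·21+1=22,  q_1=1·1+0=1
…
a_4=3:  p_4=3·197+175=766,  q_4=3·9+8=35
a_5=2:  p_5=2·766+197=1729,  q_5=2·35+9=79
…
a_7=2:  p_7=2·37075+1729=75879,  q_7=2·1694+79=3467
a_8=3:  p_8=3·75879+37075=264712,  q_8=3·3467+1694=12095
a_9=1:  p_9=1·264712+75879=340591,  q_9=1·12095+3467=15562
a_10=7:  p_10=7·340591+264712=2648849,  q_10=7·15562+12095=121029
a_11=1:  p_11=1·2648849+340591=2989440,  q_11=1·121029+15562=136591
fundamental: x₁=2989440, y₁=136591  (since 8936751513600 − 479·18657101281 = 1)

2989440 136591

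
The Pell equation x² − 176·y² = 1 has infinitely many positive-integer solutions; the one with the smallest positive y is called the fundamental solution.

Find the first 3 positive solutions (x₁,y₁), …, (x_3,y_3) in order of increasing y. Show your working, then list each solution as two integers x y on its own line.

√176 → a₀=13, period (3,1,3,26); ℓ=4 even so k=3
step 0: (13, 1)  from 13·(1,0) + (0,1)
…
step 2: (53, 4)  from 1·(40,3) + (13,1)
step 3: (199, 15)  from 3·(53,4) + (40,3)
(x₁, y₁) = (199, 15);  199² − 176·15² = 1 ✓
(199+15√176)^2 = 79201 + 5970√176
(199+15√176)^3 = 31521799 + 2376045√176

199 15
79201 5970
31521799 2376045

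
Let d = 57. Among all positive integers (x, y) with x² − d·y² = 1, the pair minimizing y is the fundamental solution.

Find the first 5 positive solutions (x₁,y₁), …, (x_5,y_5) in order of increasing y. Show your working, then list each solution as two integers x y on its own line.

[7; 1,1,4,1,1,14] for √57; ℓ=6 ⇒ convergent index 5
step 0: (7, 1)  from 7·(1,0) + (0,1)
…
step 3: (68, 9)  from 4·(15,2) + (8,1)
step 4: (83, 11)  from 1·(68,9) + (15,2)
step 5: (151, 20)  from 1·(83,11) + (68,9)
(x₁, y₁) = (151, 20);  151² − 57·20² = 1 ✓
(x_2, y_2) = (151·151 + 57·20·20, 151·20 + 20·151) = (45601, 6040)
(x_3, y_3) = (151·45601 + 57·20·6040, 151·6040 + 20·45601) = (13771351, 1824060)
(x_4, y_4) = (151·13771351 + 57·20·1824060, 151·1824060 + 20·13771351) = (4158902401, 550860080)
(x_5, y_5) = (151·4158902401 + 57·20·550860080, 151·550860080 + 20·4158902401) = (1255974753751, 166357920100)

151 20
45601 6040
13771351 1824060
4158902401 550860080
1255974753751 166357920100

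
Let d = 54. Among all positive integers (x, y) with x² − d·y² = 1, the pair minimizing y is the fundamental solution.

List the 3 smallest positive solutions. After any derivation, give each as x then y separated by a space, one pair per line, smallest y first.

485 66
470449 64020
456335045 62099334

[7; 2,1,6,1,2,14] for √54; ℓ=6 ⇒ convergent index 5
a_0=7:  p_0=7·1+0=7,  q_0=7·0+1=1
a_1=2:  p_1=2·7+1=15,  q_1=2·1+0=2
a_2=1:  p_2=1·15+7=22,  q_2=1·2+1=3
a_3=6:  p_3=6·22+15=147,  q_3=6·3+2=20
a_4=1:  p_4=1·147+22=169,  q_4=1·20+3=23
a_5=2:  p_5=2·169+147=485,  q_5=2·23+20=66
fundamental: x₁=485, y₁=66  (since 235225 − 54·4356 = 1)
k=2:  x_2 = 485·485+54·66·66 = 470449,  y_2 = 485·66+66·485 = 64020
k=3:  x_3 = 485·470449+54·66·64020 = 456335045,  y_3 = 485·64020+66·470449 = 62099334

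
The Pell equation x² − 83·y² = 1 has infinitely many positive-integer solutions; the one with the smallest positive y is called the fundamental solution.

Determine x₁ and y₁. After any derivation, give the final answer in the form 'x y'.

82 9

d=83: √d = [9; 9,18] (ℓ=2, even), read p_1/q_1
a_0=9:  p_0=9·1+0=9,  q_0=9·0+1=1
a_1=9:  p_1=9·9+1=82,  q_1=9·1+0=9
(x₁, y₁) = (82, 9);  82² − 83·9² = 1 ✓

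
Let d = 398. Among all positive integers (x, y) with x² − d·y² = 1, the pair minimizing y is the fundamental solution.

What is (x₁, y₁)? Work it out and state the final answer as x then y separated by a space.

[19; 1,18,1,38] for √398; ℓ=4 ⇒ convergent index 3
step 0: (19, 1)  from 19·(1,0) + (0,1)
…
step 2: (379, 19)  from 18·(20,1) + (19,1)
step 3: (399, 20)  from 1·(379,19) + (20,1)
(x₁, y₁) = (399, 20);  399² − 398·20² = 1 ✓

399 20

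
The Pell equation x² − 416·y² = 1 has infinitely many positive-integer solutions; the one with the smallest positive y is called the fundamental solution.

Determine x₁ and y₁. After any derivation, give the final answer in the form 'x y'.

5201 255

[20; 2,1,1,9,1,1,2,40] for √416; ℓ=8 ⇒ convergent index 7
step 0: (20, 1)  from 20·(1,0) + (0,1)
…
step 6: (2060, 101)  from 1·(1081,53) + (979,48)
step 7: (5201, 255)  from 2·(2060,101) + (1081,53)
→ (5201, 255).  Check: 5201²=27050401, 416·255²=27050400, difference 1.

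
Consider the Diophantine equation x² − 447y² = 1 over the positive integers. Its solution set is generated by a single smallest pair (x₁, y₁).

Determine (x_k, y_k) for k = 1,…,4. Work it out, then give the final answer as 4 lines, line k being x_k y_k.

d=447: √d = [21; 7,42] (ℓ=2, even), read p_1/q_1
a_0=21:  p_0=21·1+0=21,  q_0=21·0+1=1
a_1=7:  p_1=7·21+1=148,  q_1=7·1+0=7
fundamental: x₁=148, y₁=7  (since 21904 − 447·49 = 1)
(148+7√447)^2 = 43807 + 2072√447
(148+7√447)^3 = 12966724 + 613305√447
(148+7√447)^4 = 3838106497 + 181536208√447

148 7
43807 2072
12966724 613305
3838106497 181536208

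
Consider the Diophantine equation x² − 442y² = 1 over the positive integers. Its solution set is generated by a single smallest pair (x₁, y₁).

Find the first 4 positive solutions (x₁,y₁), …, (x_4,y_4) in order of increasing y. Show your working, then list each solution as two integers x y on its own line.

d=442: √d = [21; 42] (ℓ=1, odd), read p_1/q_1
i=0: a=21 ⇒ p=21, q=1
i=1: a=42 ⇒ p=883, q=42
(x₁, y₁) = (883, 42);  883² − 442·42² = 1 ✓
k=2:  x_2 = 883·883+442·42·42 = 1559377,  y_2 = 883·42+42·883 = 74172
k=3:  x_3 = 883·1559377+442·42·74172 = 2753858899,  y_3 = 883·74172+42·1559377 = 130987710
k=4:  x_4 = 883·2753858899+442·42·130987710 = 4863313256257,  y_4 = 883·130987710+42·2753858899 = 231324221688

883 42
1559377 74172
2753858899 130987710
4863313256257 231324221688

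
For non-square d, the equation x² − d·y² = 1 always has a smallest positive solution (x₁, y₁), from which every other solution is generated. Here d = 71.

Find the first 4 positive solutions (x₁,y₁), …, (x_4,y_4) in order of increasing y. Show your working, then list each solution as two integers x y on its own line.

3480 413
24220799 2874480
168576757560 20006380387
1173294208396801 139244404619040

[8; 2,2,1,7,1,2,2,16] for √71; ℓ=8 ⇒ convergent index 7
step 0: (8, 1)  from 8·(1,0) + (0,1)
step 1: (17, 2)  from 2·(8,1) + (1,0)
step 2: (42, 5)  from 2·(17,2) + (8,1)
…
step 4: (455, 54)  from 7·(59,7) + (42,5)
…
step 6: (1483, 176)  from 2·(514,61) + (455,54)
step 7: (3480, 413)  from 2·(1483,176) + (514,61)
fundamental: x₁=3480, y₁=413  (since 12110400 − 71·170569 = 1)
(3480+413√71)^2 = 24220799 + 2874480√71
(3480+413√71)^3 = 168576757560 + 20006380387√71
(3480+413√71)^4 = 1173294208396801 + 139244404619040√71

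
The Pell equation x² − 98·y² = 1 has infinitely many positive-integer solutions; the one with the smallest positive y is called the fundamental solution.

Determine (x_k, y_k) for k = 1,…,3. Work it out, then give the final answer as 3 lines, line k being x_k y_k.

99 10
19601 1980
3880899 392030

d=98: √d = [9; 1,8,1,18] (ℓ=4, even), read p_3/q_3
step 0: (9, 1)  from 9·(1,0) + (0,1)
step 1: (10, 1)  from 1·(9,1) + (1,0)
step 2: (89, 9)  from 8·(10,1) + (9,1)
step 3: (99, 10)  from 1·(89,9) + (10,1)
(x₁, y₁) = (99, 10);  99² − 98·10² = 1 ✓
n=2: (99,10)∘(99,10) = (99·99+98·10·10, 99·10+10·99) = (19601,1980)
n=3: (19601,1980)∘(99,10) = (99·19601+98·10·1980, 99·1980+10·19601) = (3880899,392030)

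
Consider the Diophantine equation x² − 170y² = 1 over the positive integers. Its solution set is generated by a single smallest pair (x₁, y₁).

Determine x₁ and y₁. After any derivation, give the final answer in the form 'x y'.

339 26

[13; 26] for √170; ℓ=1 ⇒ convergent index 1
k=0  a_k=13  p_k/q_k = 13/1
k=1  a_k=26  p_k/q_k = 339/26
→ (339, 26).  Check: 339²=114921, 170·26²=114920, difference 1.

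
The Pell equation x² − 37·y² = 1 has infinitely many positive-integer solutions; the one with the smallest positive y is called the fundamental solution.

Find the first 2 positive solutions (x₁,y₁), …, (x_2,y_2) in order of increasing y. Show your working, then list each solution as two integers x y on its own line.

√37 = [6; 12, …], period ℓ=1 (odd) → k=1
i=0: a=6 ⇒ p=6, q=1
i=1: a=12 ⇒ p=73, q=12
(x₁, y₁) = (73, 12);  73² − 37·12² = 1 ✓
(73+12√37)^2 = 10657 + 1752√37

73 12
10657 1752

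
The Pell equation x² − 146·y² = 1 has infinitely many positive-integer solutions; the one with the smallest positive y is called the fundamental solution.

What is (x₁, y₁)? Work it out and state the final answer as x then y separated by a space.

√146 = [12; 12,24, …], period ℓ=2 (even) → k=1
i=0: a=12 ⇒ p=12, q=1
i=1: a=12 ⇒ p=145, q=12
(x₁, y₁) = (145, 12);  145² − 146·12² = 1 ✓

145 12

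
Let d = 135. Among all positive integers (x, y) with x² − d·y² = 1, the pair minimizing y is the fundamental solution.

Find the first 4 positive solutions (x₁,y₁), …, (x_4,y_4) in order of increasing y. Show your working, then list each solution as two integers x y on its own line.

244 21
119071 10248
58106404 5001003
28355806081 2440479216

√135 → a₀=11, period (1,1,1,1,1,1,1,22); ℓ=8 even so k=7
a_0=11:  p_0=11·1+0=11,  q_0=11·0+1=1
…
a_6=1:  p_6=1·93+58=151,  q_6=1·8+5=13
a_7=1:  p_7=1·151+93=244,  q_7=1·13+8=21
(x₁, y₁) = (244, 21);  244² − 135·21² = 1 ✓
(x_2, y_2) = (244·244 + 135·21·21, 244·21 + 21·244) = (119071, 10248)
(x_3, y_3) = (244·119071 + 135·21·10248, 244·10248 + 21·119071) = (58106404, 5001003)
(x_4, y_4) = (244·58106404 + 135·21·5001003, 244·5001003 + 21·58106404) = (28355806081, 2440479216)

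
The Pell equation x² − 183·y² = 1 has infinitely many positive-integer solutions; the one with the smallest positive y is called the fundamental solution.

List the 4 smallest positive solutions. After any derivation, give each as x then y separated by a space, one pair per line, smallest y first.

487 36
474337 35064
462003751 34152300
449991179137 33264305136

d=183: √d = [13; 1,1,8,1,1,26] (ℓ=6, even), read p_5/q_5
k=0  a_k=13  p_k/q_k = 13/1
k=1  a_k=1  p_k/q_k = 14/1
…
k=4  a_k=1  p_k/q_k = 257/19
k=5  a_k=1  p_k/q_k = 487/36
(x₁, y₁) = (487, 36);  487² − 183·36² = 1 ✓
(x_2, y_2) = (487·487 + 183·36·36, 487·36 + 36·487) = (474337, 35064)
(x_3, y_3) = (487·474337 + 183·36·35064, 487·35064 + 36·474337) = (462003751, 34152300)
(x_4, y_4) = (487·462003751 + 183·36·34152300, 487·34152300 + 36·462003751) = (449991179137, 33264305136)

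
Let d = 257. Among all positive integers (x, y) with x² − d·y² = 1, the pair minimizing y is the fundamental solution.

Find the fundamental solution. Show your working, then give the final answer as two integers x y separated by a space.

d=257: √d = [16; 32] (ℓ=1, odd), read p_1/q_1
i=0: a=16 ⇒ p=16, q=1
i=1: a=32 ⇒ p=513, q=32
(x₁, y₁) = (513, 32);  513² − 257·32² = 1 ✓

513 32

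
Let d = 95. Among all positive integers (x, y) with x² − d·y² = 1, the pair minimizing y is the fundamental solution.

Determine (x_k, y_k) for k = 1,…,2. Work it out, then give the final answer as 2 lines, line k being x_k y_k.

39 4
3041 312

[9; 1,2,1,18] for √95; ℓ=4 ⇒ convergent index 3
a_0=9:  p_0=9·1+0=9,  q_0=9·0+1=1
a_1=1:  p_1=1·9+1=10,  q_1=1·1+0=1
a_2=2:  p_2=2·10+9=29,  q_2=2·1+1=3
a_3=1:  p_3=1·29+10=39,  q_3=1·3+1=4
fundamental: x₁=39, y₁=4  (since 1521 − 95·16 = 1)
n=2: (39,4)∘(39,4) = (39·39+95·4·4, 39·4+4·39) = (3041,312)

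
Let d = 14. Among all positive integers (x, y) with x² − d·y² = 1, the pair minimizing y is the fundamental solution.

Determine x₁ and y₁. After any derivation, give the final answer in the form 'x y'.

15 4

√14 = [3; 1,2,1,6, …], period ℓ=4 (even) → k=3
k=0  a_k=3  p_k/q_k = 3/1
k=1  a_k=1  p_k/q_k = 4/1
k=2  a_k=2  p_k/q_k = 11/3
k=3  a_k=1  p_k/q_k = 15/4
fundamental: x₁=15, y₁=4  (since 225 − 14·16 = 1)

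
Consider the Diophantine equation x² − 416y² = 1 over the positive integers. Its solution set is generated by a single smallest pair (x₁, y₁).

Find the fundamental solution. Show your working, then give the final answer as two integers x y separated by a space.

5201 255

d=416: √d = [20; 2,1,1,9,1,1,2,40] (ℓ=8, even), read p_7/q_7
step 0: (20, 1)  from 20·(1,0) + (0,1)
step 1: (41, 2)  from 2·(20,1) + (1,0)
…
step 6: (2060, 101)  from 1·(1081,53) + (979,48)
step 7: (5201, 255)  from 2·(2060,101) + (1081,53)
(x₁, y₁) = (5201, 255);  5201² − 416·255² = 1 ✓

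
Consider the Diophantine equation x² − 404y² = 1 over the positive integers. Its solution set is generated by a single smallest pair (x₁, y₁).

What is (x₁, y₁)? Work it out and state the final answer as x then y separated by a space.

√404 → a₀=20, period (10,40); ℓ=2 even so k=1
step 0: (20, 1)  from 20·(1,0) + (0,1)
step 1: (201, 10)  from 10·(20,1) + (1,0)
fundamental: x₁=201, y₁=10  (since 40401 − 404·100 = 1)

201 10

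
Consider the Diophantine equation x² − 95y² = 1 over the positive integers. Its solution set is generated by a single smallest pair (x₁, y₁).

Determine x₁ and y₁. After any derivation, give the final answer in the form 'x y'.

39 4

√95 → a₀=9, period (1,2,1,18); ℓ=4 even so k=3
step 0: (9, 1)  from 9·(1,0) + (0,1)
step 1: (10, 1)  from 1·(9,1) + (1,0)
step 2: (29, 3)  from 2·(10,1) + (9,1)
step 3: (39, 4)  from 1·(29,3) + (10,1)
(x₁, y₁) = (39, 4);  39² − 95·4² = 1 ✓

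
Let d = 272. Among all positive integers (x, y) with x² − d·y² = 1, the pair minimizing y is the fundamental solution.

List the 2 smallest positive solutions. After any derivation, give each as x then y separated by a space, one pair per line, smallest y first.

√272 = [16; 2,32, …], period ℓ=2 (even) → k=1
step 0: (16, 1)  from 16·(1,0) + (0,1)
step 1: (33, 2)  from 2·(16,1) + (1,0)
fundamental: x₁=33, y₁=2  (since 1089 − 272·4 = 1)
(x_2, y_2) = (33·33 + 272·2·2, 33·2 + 2·33) = (2177, 132)

33 2
2177 132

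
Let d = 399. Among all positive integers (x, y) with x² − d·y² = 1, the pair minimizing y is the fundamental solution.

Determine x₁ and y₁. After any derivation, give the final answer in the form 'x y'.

20 1

[19; 1,38] for √399; ℓ=2 ⇒ convergent index 1
a_0=19:  p_0=19·1+0=19,  q_0=19·0+1=1
a_1=1:  p_1=1·19+1=20,  q_1=1·1+0=1
fundamental: x₁=20, y₁=1  (since 400 − 399·1 = 1)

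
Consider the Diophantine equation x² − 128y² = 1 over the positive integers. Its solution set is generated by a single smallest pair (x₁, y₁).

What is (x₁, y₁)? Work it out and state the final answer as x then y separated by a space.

577 51

d=128: √d = [11; 3,5,3,22] (ℓ=4, even), read p_3/q_3
i=0: a=11 ⇒ p=11, q=1
…
i=2: a=5 ⇒ p=181, q=16
i=3: a=3 ⇒ p=577, q=51
(x₁, y₁) = (577, 51);  577² − 128·51² = 1 ✓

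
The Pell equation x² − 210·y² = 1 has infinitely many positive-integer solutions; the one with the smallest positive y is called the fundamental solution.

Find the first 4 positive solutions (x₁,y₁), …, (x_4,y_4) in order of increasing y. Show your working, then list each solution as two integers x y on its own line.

29 2
1681 116
97469 6726
5651521 389992

d=210: √d = [14; 2,28] (ℓ=2, even), read p_1/q_1
step 0: (14, 1)  from 14·(1,0) + (0,1)
step 1: (29, 2)  from 2·(14,1) + (1,0)
→ (29, 2).  Check: 29²=841, 210·2²=840, difference 1.
k=2:  x_2 = 29·29+210·2·2 = 1681,  y_2 = 29·2+2·29 = 116
k=3:  x_3 = 29·1681+210·2·116 = 97469,  y_3 = 29·116+2·1681 = 6726
k=4:  x_4 = 29·97469+210·2·6726 = 5651521,  y_4 = 29·6726+2·97469 = 389992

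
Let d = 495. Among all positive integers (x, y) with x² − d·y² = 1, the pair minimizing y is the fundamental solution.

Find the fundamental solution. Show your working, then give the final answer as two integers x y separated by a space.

[22; 4,44] for √495; ℓ=2 ⇒ convergent index 1
a_0=22:  p_0=22·1+0=22,  q_0=22·0+1=1
a_1=4:  p_1=4·22+1=89,  q_1=4·1+0=4
(x₁, y₁) = (89, 4);  89² − 495·4² = 1 ✓

89 4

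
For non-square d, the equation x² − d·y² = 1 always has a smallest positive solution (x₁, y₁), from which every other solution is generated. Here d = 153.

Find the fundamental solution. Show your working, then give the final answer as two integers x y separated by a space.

2177 176

d=153: √d = [12; 2,1,2,2,2,1,2,24] (ℓ=8, even), read p_7/q_7
step 0: (12, 1)  from 12·(1,0) + (0,1)
step 1: (25, 2)  from 2·(12,1) + (1,0)
step 2: (37, 3)  from 1·(25,2) + (12,1)
step 3: (99, 8)  from 2·(37,3) + (25,2)
step 4: (235, 19)  from 2·(99,8) + (37,3)
step 5: (569, 46)  from 2·(235,19) + (99,8)
step 6: (804, 65)  from 1·(569,46) + (235,19)
step 7: (2177, 176)  from 2·(804,65) + (569,46)
(x₁, y₁) = (2177, 176);  2177² − 153·176² = 1 ✓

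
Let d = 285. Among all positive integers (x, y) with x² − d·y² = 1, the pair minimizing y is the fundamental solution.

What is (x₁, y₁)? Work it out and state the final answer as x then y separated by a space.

[16; 1,7,2,7,1,32] for √285; ℓ=6 ⇒ convergent index 5
step 0: (16, 1)  from 16·(1,0) + (0,1)
…
step 4: (2144, 127)  from 7·(287,17) + (135,8)
step 5: (2431, 144)  from 1·(2144,127) + (287,17)
(x₁, y₁) = (2431, 144);  2431² − 285·144² = 1 ✓

2431 144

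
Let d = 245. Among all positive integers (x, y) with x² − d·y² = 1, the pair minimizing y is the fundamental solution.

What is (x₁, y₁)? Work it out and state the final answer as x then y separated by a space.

[15; 1,1,1,7,6,7,1,1,1,30] for √245; ℓ=10 ⇒ convergent index 9
i=0: a=15 ⇒ p=15, q=1
i=1: a=1 ⇒ p=16, q=1
…
i=4: a=7 ⇒ p=360, q=23
…
i=8: a=1 ⇒ p=33825, q=2161
i=9: a=1 ⇒ p=51841, q=3312
(x₁, y₁) = (51841, 3312);  51841² − 245·3312² = 1 ✓

51841 3312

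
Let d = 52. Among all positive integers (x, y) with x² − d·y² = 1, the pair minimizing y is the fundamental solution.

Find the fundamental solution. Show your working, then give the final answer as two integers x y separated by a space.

649 90

√52 = [7; 4,1,2,1,4,14, …], period ℓ=6 (even) → k=5
k=0  a_k=7  p_k/q_k = 7/1
k=1  a_k=4  p_k/q_k = 29/4
k=2  a_k=1  p_k/q_k = 36/5
k=3  a_k=2  p_k/q_k = 101/14
k=4  a_k=1  p_k/q_k = 137/19
k=5  a_k=4  p_k/q_k = 649/90
→ (649, 90).  Check: 649²=421201, 52·90²=421200, difference 1.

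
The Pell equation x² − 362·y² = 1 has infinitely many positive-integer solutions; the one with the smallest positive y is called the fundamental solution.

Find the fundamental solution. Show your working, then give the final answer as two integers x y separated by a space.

723 38

d=362: √d = [19; 38] (ℓ=1, odd), read p_1/q_1
a_0=19:  p_0=19·1+0=19,  q_0=19·0+1=1
a_1=38:  p_1=38·19+1=723,  q_1=38·1+0=38
(x₁, y₁) = (723, 38);  723² − 362·38² = 1 ✓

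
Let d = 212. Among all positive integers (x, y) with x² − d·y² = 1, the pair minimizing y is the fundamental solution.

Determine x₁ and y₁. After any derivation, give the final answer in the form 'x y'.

√212 = [14; 1,1,3,1,1,…,1,1,28, …], period ℓ=14 (even) → k=13
k=0  a_k=14  p_k/q_k = 14/1
k=1  a_k=1  p_k/q_k = 15/1
k=2  a_k=1  p_k/q_k = 29/2
k=3  a_k=3  p_k/q_k = 102/7
k=4  a_k=1  p_k/q_k = 131/9
k=5  a_k=1  p_k/q_k = 233/16
k=6  a_k=1  p_k/q_k = 364/25
…
k=9  a_k=1  p_k/q_k = 5198/357
k=10  a_k=1  p_k/q_k = 7979/548
k=11  a_k=3  p_k/q_k = 29135/2001
k=12  a_k=1  p_k/q_k = 37114/2549
k=13  a_k=1  p_k/q_k = 66249/4550
fundamental: x₁=66249, y₁=4550  (since 4388930001 − 212·20702500 = 1)

66249 4550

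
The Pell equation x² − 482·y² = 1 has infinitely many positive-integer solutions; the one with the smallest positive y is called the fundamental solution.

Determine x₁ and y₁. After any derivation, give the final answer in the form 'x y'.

483 22

√482 → a₀=21, period (1,20,1,42); ℓ=4 even so k=3
a_0=21:  p_0=21·1+0=21,  q_0=21·0+1=1
…
a_2=20:  p_2=20·22+21=461,  q_2=20·1+1=21
a_3=1:  p_3=1·461+22=483,  q_3=1·21+1=22
fundamental: x₁=483, y₁=22  (since 233289 − 482·484 = 1)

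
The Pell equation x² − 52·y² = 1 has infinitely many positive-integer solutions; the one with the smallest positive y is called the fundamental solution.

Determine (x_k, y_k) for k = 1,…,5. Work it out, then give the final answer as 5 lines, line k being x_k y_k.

√52 → a₀=7, period (4,1,2,1,4,14); ℓ=6 even so k=5
a_0=7:  p_0=7·1+0=7,  q_0=7·0+1=1
a_1=4:  p_1=4·7+1=29,  q_1=4·1+0=4
a_2=1:  p_2=1·29+7=36,  q_2=1·4+1=5
a_3=2:  p_3=2·36+29=101,  q_3=2·5+4=14
a_4=1:  p_4=1·101+36=137,  q_4=1·14+5=19
a_5=4:  p_5=4·137+101=649,  q_5=4·19+14=90
→ (649, 90).  Check: 649²=421201, 52·90²=421200, difference 1.
(x_2, y_2) = (649·649 + 52·90·90, 649·90 + 90·649) = (842401, 116820)
(x_3, y_3) = (649·842401 + 52·90·116820, 649·116820 + 90·842401) = (1093435849, 151632270)
(x_4, y_4) = (649·1093435849 + 52·90·151632270, 649·151632270 + 90·1093435849) = (1419278889601, 196818569640)
(x_5, y_5) = (649·1419278889601 + 52·90·196818569640, 649·196818569640 + 90·1419278889601) = (1842222905266249, 255470351760450)

649 90
842401 116820
1093435849 151632270
1419278889601 196818569640
1842222905266249 255470351760450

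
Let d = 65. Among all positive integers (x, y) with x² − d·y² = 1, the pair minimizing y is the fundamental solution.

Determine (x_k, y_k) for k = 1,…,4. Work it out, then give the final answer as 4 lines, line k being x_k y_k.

129 16
33281 4128
8586369 1065008
2215249921 274767936

√65 = [8; 16, …], period ℓ=1 (odd) → k=1
a_0=8:  p_0=8·1+0=8,  q_0=8·0+1=1
a_1=16:  p_1=16·8+1=129,  q_1=16·1+0=16
fundamental: x₁=129, y₁=16  (since 16641 − 65·256 = 1)
(x_2, y_2) = (129·129 + 65·16·16, 129·16 + 16·129) = (33281, 4128)
(x_3, y_3) = (129·33281 + 65·16·4128, 129·4128 + 16·33281) = (8586369, 1065008)
(x_4, y_4) = (129·8586369 + 65·16·1065008, 129·1065008 + 16·8586369) = (2215249921, 274767936)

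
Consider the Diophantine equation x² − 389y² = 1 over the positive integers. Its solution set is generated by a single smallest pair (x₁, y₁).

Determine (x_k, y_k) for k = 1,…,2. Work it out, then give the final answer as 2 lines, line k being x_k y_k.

√389 → a₀=19, period (1,2,1,1,1,1,2,1,38); ℓ=9 odd so k=17
i=0: a=19 ⇒ p=19, q=1
i=1: a=1 ⇒ p=20, q=1
i=2: a=2 ⇒ p=59, q=3
i=3: a=1 ⇒ p=79, q=4
i=4: a=1 ⇒ p=138, q=7
…
i=6: a=1 ⇒ p=355, q=18
i=7: a=2 ⇒ p=927, q=47
…
i=9: a=38 ⇒ p=49643, q=2517
i=10: a=1 ⇒ p=50925, q=2582
i=11: a=2 ⇒ p=151493, q=7681
i=12: a=1 ⇒ p=202418, q=10263
i=13: a=1 ⇒ p=353911, q=17944
…
i=15: a=1 ⇒ p=910240, q=46151
i=16: a=2 ⇒ p=2376809, q=120509
i=17: a=1 ⇒ p=3287049, q=166660
→ (3287049, 166660).  Check: 3287049²=10804691128401, 389·166660²=10804691128400, difference 1.
k=2:  x_2 = 3287049·3287049+389·166660·166660 = 21609382256801,  y_2 = 3287049·166660+166660·3287049 = 1095639172680

3287049 166660
21609382256801 1095639172680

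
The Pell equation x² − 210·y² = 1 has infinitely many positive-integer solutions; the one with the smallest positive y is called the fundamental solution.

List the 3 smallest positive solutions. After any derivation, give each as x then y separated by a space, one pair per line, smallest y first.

29 2
1681 116
97469 6726

[14; 2,28] for √210; ℓ=2 ⇒ convergent index 1
step 0: (14, 1)  from 14·(1,0) + (0,1)
step 1: (29, 2)  from 2·(14,1) + (1,0)
(x₁, y₁) = (29, 2);  29² − 210·2² = 1 ✓
(x_2, y_2) = (29·29 + 210·2·2, 29·2 + 2·29) = (1681, 116)
(x_3, y_3) = (29·1681 + 210·2·116, 29·116 + 2·1681) = (97469, 6726)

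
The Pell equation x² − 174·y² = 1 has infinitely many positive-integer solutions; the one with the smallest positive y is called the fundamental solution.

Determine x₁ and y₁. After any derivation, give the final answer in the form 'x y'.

1451 110

d=174: √d = [13; 5,4,5,26] (ℓ=4, even), read p_3/q_3
i=0: a=13 ⇒ p=13, q=1
i=1: a=5 ⇒ p=66, q=5
i=2: a=4 ⇒ p=277, q=21
i=3: a=5 ⇒ p=1451, q=110
(x₁, y₁) = (1451, 110);  1451² − 174·110² = 1 ✓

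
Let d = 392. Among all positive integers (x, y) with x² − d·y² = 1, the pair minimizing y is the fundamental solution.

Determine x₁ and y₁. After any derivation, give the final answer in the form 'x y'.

√392 → a₀=19, period (1,3,1,38); ℓ=4 even so k=3
step 0: (19, 1)  from 19·(1,0) + (0,1)
step 1: (20, 1)  from 1·(19,1) + (1,0)
step 2: (79, 4)  from 3·(20,1) + (19,1)
step 3: (99, 5)  from 1·(79,4) + (20,1)
→ (99, 5).  Check: 99²=9801, 392·5²=9800, difference 1.

99 5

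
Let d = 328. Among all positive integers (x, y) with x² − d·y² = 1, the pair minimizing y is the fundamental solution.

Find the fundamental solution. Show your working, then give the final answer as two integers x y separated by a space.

√328 → a₀=18, period (9,36); ℓ=2 even so k=1
i=0: a=18 ⇒ p=18, q=1
i=1: a=9 ⇒ p=163, q=9
fundamental: x₁=163, y₁=9  (since 26569 − 328·81 = 1)

163 9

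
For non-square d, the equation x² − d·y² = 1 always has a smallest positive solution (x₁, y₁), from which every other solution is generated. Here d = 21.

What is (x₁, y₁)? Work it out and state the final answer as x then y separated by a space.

[4; 1,1,2,1,1,8] for √21; ℓ=6 ⇒ convergent index 5
a_0=4:  p_0=4·1+0=4,  q_0=4·0+1=1
…
a_2=1:  p_2=1·5+4=9,  q_2=1·1+1=2
…
a_4=1:  p_4=1·23+9=32,  q_4=1·5+2=7
a_5=1:  p_5=1·32+23=55,  q_5=1·7+5=12
fundamental: x₁=55, y₁=12  (since 3025 − 21·144 = 1)

55 12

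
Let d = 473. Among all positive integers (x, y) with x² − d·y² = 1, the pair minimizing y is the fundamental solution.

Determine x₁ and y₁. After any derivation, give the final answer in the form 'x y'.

87 4

d=473: √d = [21; 1,2,1,42] (ℓ=4, even), read p_3/q_3
k=0  a_k=21  p_k/q_k = 21/1
k=1  a_k=1  p_k/q_k = 22/1
k=2  a_k=2  p_k/q_k = 65/3
k=3  a_k=1  p_k/q_k = 87/4
fundamental: x₁=87, y₁=4  (since 7569 − 473·16 = 1)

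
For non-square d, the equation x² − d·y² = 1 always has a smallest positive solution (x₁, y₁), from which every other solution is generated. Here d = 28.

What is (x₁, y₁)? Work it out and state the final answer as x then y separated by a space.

127 24

√28 → a₀=5, period (3,2,3,10); ℓ=4 even so k=3
i=0: a=5 ⇒ p=5, q=1
i=1: a=3 ⇒ p=16, q=3
i=2: a=2 ⇒ p=37, q=7
i=3: a=3 ⇒ p=127, q=24
(x₁, y₁) = (127, 24);  127² − 28·24² = 1 ✓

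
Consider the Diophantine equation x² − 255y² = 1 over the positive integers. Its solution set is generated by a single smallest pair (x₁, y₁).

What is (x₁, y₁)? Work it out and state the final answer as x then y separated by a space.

√255 → a₀=15, period (1,30); ℓ=2 even so k=1
i=0: a=15 ⇒ p=15, q=1
i=1: a=1 ⇒ p=16, q=1
→ (16, 1).  Check: 16²=256, 255·1²=255, difference 1.

16 1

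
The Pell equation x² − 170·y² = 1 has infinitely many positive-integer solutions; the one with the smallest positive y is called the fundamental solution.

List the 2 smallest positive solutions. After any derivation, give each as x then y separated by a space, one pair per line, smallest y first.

√170 → a₀=13, period (26); ℓ=1 odd so k=1
i=0: a=13 ⇒ p=13, q=1
i=1: a=26 ⇒ p=339, q=26
→ (339, 26).  Check: 339²=114921, 170·26²=114920, difference 1.
(339+26√170)^2 = 229841 + 17628√170

339 26
229841 17628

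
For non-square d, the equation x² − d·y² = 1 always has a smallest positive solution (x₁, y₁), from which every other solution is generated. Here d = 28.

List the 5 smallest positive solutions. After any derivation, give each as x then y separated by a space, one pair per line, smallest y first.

√28 → a₀=5, period (3,2,3,10); ℓ=4 even so k=3
step 0: (5, 1)  from 5·(1,0) + (0,1)
…
step 2: (37, 7)  from 2·(16,3) + (5,1)
step 3: (127, 24)  from 3·(37,7) + (16,3)
(x₁, y₁) = (127, 24);  127² − 28·24² = 1 ✓
(x_2, y_2) = (127·127 + 28·24·24, 127·24 + 24·127) = (32257, 6096)
(x_3, y_3) = (127·32257 + 28·24·6096, 127·6096 + 24·32257) = (8193151, 1548360)
(x_4, y_4) = (127·8193151 + 28·24·1548360, 127·1548360 + 24·8193151) = (2081028097, 393277344)
(x_5, y_5) = (127·2081028097 + 28·24·393277344, 127·393277344 + 24·2081028097) = (528572943487, 99890897016)

127 24
32257 6096
8193151 1548360
2081028097 393277344
528572943487 99890897016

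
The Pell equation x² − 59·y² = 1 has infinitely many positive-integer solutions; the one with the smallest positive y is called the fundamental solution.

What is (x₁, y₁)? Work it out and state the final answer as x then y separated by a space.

530 69

√59 = [7; 1,2,7,2,1,14, …], period ℓ=6 (even) → k=5
step 0: (7, 1)  from 7·(1,0) + (0,1)
step 1: (8, 1)  from 1·(7,1) + (1,0)
…
step 4: (361, 47)  from 2·(169,22) + (23,3)
step 5: (530, 69)  from 1·(361,47) + (169,22)
(x₁, y₁) = (530, 69);  530² − 59·69² = 1 ✓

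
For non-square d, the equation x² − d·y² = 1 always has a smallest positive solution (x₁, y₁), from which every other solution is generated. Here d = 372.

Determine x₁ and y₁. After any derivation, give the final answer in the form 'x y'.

12151 630

d=372: √d = [19; 3,2,12,2,3,38] (ℓ=6, even), read p_5/q_5
k=0  a_k=19  p_k/q_k = 19/1
k=1  a_k=3  p_k/q_k = 58/3
…
k=3  a_k=12  p_k/q_k = 1678/87
k=4  a_k=2  p_k/q_k = 3491/181
k=5  a_k=3  p_k/q_k = 12151/630
→ (12151, 630).  Check: 12151²=147646801, 372·630²=147646800, difference 1.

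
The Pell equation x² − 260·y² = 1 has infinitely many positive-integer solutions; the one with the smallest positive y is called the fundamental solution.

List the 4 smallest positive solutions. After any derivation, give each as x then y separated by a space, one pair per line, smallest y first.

129 8
33281 2064
8586369 532504
2215249921 137383968

√260 = [16; 8,32, …], period ℓ=2 (even) → k=1
k=0  a_k=16  p_k/q_k = 16/1
k=1  a_k=8  p_k/q_k = 129/8
→ (129, 8).  Check: 129²=16641, 260·8²=16640, difference 1.
n=2: (129,8)∘(129,8) = (129·129+260·8·8, 129·8+8·129) = (33281,2064)
n=3: (33281,2064)∘(129,8) = (129·33281+260·8·2064, 129·2064+8·33281) = (8586369,532504)
n=4: (8586369,532504)∘(129,8) = (129·8586369+260·8·532504, 129·532504+8·8586369) = (2215249921,137383968)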